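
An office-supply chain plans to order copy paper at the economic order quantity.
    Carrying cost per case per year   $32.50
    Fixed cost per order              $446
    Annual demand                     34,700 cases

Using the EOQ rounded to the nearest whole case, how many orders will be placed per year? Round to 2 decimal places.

Optimal lot size Q* = (2 × 34,700 × $446 / $32.5)^½ ≈ 975.90 → Q = 976
Orders per year = D/Q = 34,700 / 976 = 35.553

35.55 orders per year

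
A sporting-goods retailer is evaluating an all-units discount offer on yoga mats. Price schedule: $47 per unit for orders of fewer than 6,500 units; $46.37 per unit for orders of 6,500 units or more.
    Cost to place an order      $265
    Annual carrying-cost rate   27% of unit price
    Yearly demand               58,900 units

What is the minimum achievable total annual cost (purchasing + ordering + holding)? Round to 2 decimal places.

H₁ = 27%×$47 = $12.6900;  H₂ = 27%×$46.37 = $12.5199
EOQ₁ = √(2×58,900×265/12.6900) = 1,568.43  (< 6,500, feasible at tier 1)
EOQ₂ = √(2×58,900×265/12.5199) = 1,579.05  (< 6,500 → use Q = 6,500 at tier-2 price)
TC(tier 1 (EOQ₁), Q≈1,568.4) = $2,788,203.36
TC(tier 2, Q≈6,500.0) = $2,774,283.98
Minimum at tier 2: $2,774,283.98

$2,774,283.98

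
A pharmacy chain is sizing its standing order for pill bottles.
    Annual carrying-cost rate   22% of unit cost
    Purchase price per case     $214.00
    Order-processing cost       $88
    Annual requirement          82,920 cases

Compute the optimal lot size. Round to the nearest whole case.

Holding cost per case per year: H = 22% × $214 = $47.0800
Optimal lot size Q* = (2 × 82,920 × $88 / $47.08)^½ ≈ 556.76

557 cases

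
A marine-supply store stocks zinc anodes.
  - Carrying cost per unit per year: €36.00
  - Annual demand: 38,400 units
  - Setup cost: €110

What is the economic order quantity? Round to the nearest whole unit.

2DS/H = 2·38,400·110/36 = 234,666.67
EOQ = √234,666.67 ≈ 484.42

484 units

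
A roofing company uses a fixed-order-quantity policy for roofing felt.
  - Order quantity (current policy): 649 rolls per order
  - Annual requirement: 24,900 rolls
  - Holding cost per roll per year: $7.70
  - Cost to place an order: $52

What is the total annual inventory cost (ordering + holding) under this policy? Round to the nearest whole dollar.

Orders/yr = 24,900/649 = 38.367; ordering cost = 38.367 × $52 = $1,995.07
Average inventory = 649/2 = 324.5; holding cost = 324.5 × $7.7 = $2,498.65
Total = $1,995.07 + $2,498.65 = $4,493.72

$4,494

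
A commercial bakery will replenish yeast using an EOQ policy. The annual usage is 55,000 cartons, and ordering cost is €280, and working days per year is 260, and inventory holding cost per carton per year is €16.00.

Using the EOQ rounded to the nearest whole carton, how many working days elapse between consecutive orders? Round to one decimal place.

Q* = √(2·D·S / H) = √(2·55,000·280 / 16) = √1,925,000.0 ≈ 1,387.44 → Q = 1,387 cartons
T = Q/D × 260 days = 1,387/55,000 × 260 = 6.557 days

6.6 days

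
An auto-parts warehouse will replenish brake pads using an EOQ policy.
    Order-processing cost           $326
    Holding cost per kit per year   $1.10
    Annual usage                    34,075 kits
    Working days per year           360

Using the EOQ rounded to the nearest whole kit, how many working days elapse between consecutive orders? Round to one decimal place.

47.5 days

EOQ = √(2DS/H) = √(2 × 34,075 × 326 / 1.1)
    = √(20,197,181.82) ≈ 4,494.13 → Q = 4,494 kits
T = Q/D × 360 days = 4,494/34,075 × 360 = 47.479 days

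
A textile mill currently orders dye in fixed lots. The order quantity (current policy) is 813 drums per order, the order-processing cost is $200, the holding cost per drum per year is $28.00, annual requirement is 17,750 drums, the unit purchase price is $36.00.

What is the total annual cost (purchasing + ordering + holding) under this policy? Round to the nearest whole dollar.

Annual ordering cost = (D/Q)·S = (17,750/813) × 200 = $4,366.54
Annual holding cost  = (Q/2)·H = (813/2) × 28 = $11,382.00
Purchase cost = D·C = 17,750 × 36 = $639,000.00
Total = $4,366.54 + $11,382.00 + $639,000.00 = $654,748.54

$654,749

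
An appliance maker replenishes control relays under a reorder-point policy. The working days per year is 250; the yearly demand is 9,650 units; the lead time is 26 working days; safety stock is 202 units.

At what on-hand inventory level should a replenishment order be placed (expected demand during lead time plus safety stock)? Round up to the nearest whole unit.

1,206 units

Daily demand d = 9,650 / 250 = 38.600 units/day
Demand during lead time = 38.600 × 26 = 1,003.60
Reorder point = 1,003.60 + 202 = 1,205.60 → round up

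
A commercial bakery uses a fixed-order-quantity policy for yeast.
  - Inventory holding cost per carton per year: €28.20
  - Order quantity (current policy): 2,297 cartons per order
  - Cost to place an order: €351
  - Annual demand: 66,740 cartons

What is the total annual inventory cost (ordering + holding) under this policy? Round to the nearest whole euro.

Annual ordering cost = (D/Q)·S = (66,740/2,297) × 351 = €10,198.41
Annual holding cost  = (Q/2)·H = (2,297/2) × 28.2 = €32,387.70
Total = €10,198.41 + €32,387.70 = €42,586.11

€42,586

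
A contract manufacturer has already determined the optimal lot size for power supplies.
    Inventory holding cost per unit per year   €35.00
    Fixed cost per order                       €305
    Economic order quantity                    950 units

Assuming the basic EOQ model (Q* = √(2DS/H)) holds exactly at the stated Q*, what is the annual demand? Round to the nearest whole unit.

From Q* = √(2DS/H) ⇒ Q*² = 2DS/H.
D = Q²H / (2S) = 950² × 35 / (2 × 305) = 51,782.79

51,783 units per year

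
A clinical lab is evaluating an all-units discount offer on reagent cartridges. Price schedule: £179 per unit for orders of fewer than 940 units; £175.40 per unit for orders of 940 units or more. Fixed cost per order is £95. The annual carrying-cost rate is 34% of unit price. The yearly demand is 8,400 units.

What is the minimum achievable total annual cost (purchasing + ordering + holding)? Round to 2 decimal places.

H₁ = 34%×£179 = £60.8600;  H₂ = 34%×£175.40 = £59.6360
EOQ₁ = √(2×8,400×95/60.8600) = 161.94  (< 940, feasible at tier 1)
EOQ₂ = √(2×8,400×95/59.6360) = 163.59  (< 940 → use Q = 940 at tier-2 price)
TC(tier 1 (EOQ₁), Q≈161.9) = £1,513,455.59
TC(tier 2, Q≈940.0) = £1,502,237.86
Minimum at tier 2: £1,502,237.86

£1,502,237.86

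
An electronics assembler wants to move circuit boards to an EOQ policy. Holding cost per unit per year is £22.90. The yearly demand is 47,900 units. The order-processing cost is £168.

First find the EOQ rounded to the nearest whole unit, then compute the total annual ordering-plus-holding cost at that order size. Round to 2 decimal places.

2DS/H = 2·47,900·168/22.9 = 702,812.23
EOQ = √702,812.23 ≈ 838.34 → Q = 838 units
Annual ordering cost = (D/Q)·S = (47,900/838) × 168 = £9,602.86
Annual holding cost  = (Q/2)·H = (838/2) × 22.9 = £9,595.10
Total = £9,602.86 + £9,595.10 = £19,197.96

£19,197.96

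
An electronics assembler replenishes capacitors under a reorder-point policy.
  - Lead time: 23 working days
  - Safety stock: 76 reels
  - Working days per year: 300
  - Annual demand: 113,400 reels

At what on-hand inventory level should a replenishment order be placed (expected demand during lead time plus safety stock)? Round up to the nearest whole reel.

8,770 reels

Daily demand d = 113,400 / 300 = 378.000 reels/day
Demand during lead time = 378.000 × 23 = 8,694.00
Reorder point = 8,694.00 + 76 = 8,770.00 → round up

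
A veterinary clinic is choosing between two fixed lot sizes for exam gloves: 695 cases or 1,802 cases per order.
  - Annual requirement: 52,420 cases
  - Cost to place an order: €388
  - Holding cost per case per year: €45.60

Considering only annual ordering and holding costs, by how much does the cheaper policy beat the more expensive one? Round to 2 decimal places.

Annual cost at Q: ordering D·S/Q plus holding Q·H/2.
TC(695) = (52,420/695)×388 + (695/2)×45.6 = €45,110.69
TC(1,802) = (52,420/1,802)×388 + (1,802/2)×45.6 = €52,372.48
|ΔTC| = |€45,110.69 − €52,372.48| = €7,261.79

€7,261.79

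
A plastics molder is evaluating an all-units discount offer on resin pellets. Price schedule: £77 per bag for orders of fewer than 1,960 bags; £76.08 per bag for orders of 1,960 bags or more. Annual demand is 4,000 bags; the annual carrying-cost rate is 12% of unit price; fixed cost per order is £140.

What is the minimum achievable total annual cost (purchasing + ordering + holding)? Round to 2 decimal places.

H₁ = 12%×£77 = £9.2400;  H₂ = 12%×£76.08 = £9.1296
EOQ₁ = √(2×4,000×140/9.2400) = 348.16  (< 1,960, feasible at tier 1)
EOQ₂ = √(2×4,000×140/9.1296) = 350.25  (< 1,960 → use Q = 1,960 at tier-2 price)
TC(tier 1 (EOQ₁), Q≈348.2) = £311,216.96
TC(tier 2, Q≈1,960.0) = £313,552.72
Minimum at tier 1 (EOQ₁): £311,216.96

£311,216.96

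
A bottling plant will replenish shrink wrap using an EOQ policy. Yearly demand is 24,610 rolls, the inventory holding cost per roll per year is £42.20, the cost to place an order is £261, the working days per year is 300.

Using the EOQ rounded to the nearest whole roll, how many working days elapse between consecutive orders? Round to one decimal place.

EOQ = √(2DS/H) = √(2 × 24,610 × 261 / 42.2)
    = √(304,417.54) ≈ 551.74 → Q = 552 rolls
Cycle time = (working days × Q)/D = (300 × 552) / 24,610 = 6.729 days

6.7 days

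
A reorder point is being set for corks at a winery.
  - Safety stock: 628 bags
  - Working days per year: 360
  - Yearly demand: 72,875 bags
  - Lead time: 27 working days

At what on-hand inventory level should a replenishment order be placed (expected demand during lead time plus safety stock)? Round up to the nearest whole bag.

Daily demand d = 72,875 / 360 = 202.431 bags/day
Demand during lead time = 202.431 × 27 = 5,465.62
Reorder point = 5,465.62 + 628 = 6,093.62 → round up

6,094 bags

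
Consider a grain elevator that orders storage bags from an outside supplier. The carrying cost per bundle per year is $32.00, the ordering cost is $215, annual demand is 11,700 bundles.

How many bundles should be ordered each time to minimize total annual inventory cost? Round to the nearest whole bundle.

2DS/H = 2·11,700·215/32 = 157,218.75
EOQ = √157,218.75 ≈ 396.51

397 bundles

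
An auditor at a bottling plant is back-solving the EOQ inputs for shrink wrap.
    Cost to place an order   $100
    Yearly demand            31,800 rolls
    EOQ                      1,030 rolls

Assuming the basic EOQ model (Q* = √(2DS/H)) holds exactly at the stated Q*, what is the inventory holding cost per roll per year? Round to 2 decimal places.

$5.99

Since Q* = (2DS/H)^½, squaring gives Q*²·H = 2DS.
H = 2DS / Q² = 2 × 31,800 × 100 / 1,030² = 5.9949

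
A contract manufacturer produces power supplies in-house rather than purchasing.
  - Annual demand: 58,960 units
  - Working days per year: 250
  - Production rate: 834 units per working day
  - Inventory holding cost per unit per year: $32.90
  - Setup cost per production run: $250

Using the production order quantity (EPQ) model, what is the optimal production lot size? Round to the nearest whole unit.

d = 58,960/250 = 235.8400 units/day;  effective holding cost H(1 − d/p) = 32.9·(1 − 235.8400/834) = 23.59648
Q* = √(2DS / H_eff) = √(2·58,960·250 / 23.59648) ≈ 1,117.74

1,118 units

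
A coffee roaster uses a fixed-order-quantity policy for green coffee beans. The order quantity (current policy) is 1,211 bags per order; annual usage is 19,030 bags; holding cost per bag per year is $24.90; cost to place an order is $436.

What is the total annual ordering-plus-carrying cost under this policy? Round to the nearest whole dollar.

Orders/yr = 19,030/1,211 = 15.714; ordering cost = 15.714 × $436 = $6,851.43
Average inventory = 1,211/2 = 605.5; holding cost = 605.5 × $24.9 = $15,076.95
Total = $6,851.43 + $15,076.95 = $21,928.38

$21,928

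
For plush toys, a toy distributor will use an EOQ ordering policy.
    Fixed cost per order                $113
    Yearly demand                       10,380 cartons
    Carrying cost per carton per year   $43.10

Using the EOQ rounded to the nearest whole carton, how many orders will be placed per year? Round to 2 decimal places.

44.55 orders per year

2DS/H = 2·10,380·113/43.1 = 54,428.77
EOQ = √54,428.77 ≈ 233.30 → Q = 233
N = D/Q = 10,380/233 ≈ 44.549 orders/yr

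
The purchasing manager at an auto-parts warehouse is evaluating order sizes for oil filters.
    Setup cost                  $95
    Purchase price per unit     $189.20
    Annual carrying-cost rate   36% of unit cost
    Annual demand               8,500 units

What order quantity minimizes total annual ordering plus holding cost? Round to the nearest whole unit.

154 units

Carrying cost H = $189.2 × 36% = $68.1120/unit/yr
EOQ = √(2DS/H) = √(2 × 8,500 × 95 / 68.112)
    = √(23,710.95) ≈ 153.98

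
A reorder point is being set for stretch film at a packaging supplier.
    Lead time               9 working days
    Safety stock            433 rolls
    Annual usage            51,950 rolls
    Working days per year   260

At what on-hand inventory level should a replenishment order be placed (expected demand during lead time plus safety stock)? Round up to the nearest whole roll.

2,232 rolls

Daily demand d = 51,950 / 260 = 199.808 rolls/day
Demand during lead time = 199.808 × 9 = 1,798.27
Reorder point = 1,798.27 + 433 = 2,231.27 → round up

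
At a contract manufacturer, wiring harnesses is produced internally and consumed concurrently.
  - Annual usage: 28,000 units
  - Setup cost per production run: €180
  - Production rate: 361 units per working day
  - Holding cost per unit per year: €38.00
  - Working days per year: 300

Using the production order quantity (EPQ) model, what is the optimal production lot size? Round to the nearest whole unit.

598 units

d = 28,000/300 = 93.3333 units/day;  effective holding cost H(1 − d/p) = 38·(1 − 93.3333/361) = 28.17544
Q* = √(2DS / H_eff) = √(2·28,000·180 / 28.17544) ≈ 598.13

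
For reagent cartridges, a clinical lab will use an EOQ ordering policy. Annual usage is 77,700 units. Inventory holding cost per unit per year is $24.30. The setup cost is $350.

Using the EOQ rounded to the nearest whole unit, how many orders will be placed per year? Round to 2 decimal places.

EOQ = √(2DS/H) = √(2 × 77,700 × 350 / 24.3)
    = √(2,238,271.60) ≈ 1,496.09 → Q = 1,496
Orders per year = D/Q = 77,700 / 1,496 = 51.939

51.94 orders per year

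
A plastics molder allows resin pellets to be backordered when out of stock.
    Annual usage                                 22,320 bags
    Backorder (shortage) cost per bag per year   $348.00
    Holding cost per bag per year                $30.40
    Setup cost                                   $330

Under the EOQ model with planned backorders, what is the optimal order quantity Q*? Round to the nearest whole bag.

Q* = √(2DS/H) · √((H + b)/b)
   = √(2 × 22,320 × 330 / 30.4) · √((30.4 + 348) / 348)
   = 696.117 × 1.0428 ≈ 725.89

726 bags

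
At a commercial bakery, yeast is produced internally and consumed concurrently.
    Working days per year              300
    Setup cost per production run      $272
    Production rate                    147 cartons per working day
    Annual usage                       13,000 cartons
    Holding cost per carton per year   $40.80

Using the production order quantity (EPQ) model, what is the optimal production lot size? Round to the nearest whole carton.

d = 13,000/300 = 43.3333 cartons/day;  effective holding cost H(1 − d/p) = 40.8·(1 − 43.3333/147) = 28.77279
Q* = √(2DS / H_eff) = √(2·13,000·272 / 28.77279) ≈ 495.77

496 cartons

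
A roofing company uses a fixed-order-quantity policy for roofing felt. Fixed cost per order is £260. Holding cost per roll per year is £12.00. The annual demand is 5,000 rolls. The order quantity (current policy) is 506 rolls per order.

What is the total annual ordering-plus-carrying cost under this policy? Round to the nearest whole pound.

£5,605

Orders/yr = 5,000/506 = 9.881; ordering cost = 9.881 × £260 = £2,569.17
Average inventory = 506/2 = 253; holding cost = 253 × £12 = £3,036.00
Total = £2,569.17 + £3,036.00 = £5,605.17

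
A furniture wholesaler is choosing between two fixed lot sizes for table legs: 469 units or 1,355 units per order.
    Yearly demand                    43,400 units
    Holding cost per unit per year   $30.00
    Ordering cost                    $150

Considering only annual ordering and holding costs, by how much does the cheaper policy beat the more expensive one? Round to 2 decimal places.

$4,213.83

For each Q, cost = (D/Q)·S + (Q/2)·H.
TC(469) = (43,400/469)×150 + (469/2)×30 = $20,915.60
TC(1,355) = (43,400/1,355)×150 + (1,355/2)×30 = $25,129.43
|ΔTC| = |$20,915.60 − $25,129.43| = $4,213.83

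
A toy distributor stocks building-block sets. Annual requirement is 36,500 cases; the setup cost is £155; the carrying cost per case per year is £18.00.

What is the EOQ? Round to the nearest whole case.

793 cases

EOQ = √(2DS/H) = √(2 × 36,500 × 155 / 18)
    = √(628,611.11) ≈ 792.85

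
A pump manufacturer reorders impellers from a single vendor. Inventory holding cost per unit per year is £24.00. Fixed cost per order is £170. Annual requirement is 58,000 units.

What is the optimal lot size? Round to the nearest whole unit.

906 units

EOQ = √(2DS/H) = √(2 × 58,000 × 170 / 24)
    = √(821,666.67) ≈ 906.46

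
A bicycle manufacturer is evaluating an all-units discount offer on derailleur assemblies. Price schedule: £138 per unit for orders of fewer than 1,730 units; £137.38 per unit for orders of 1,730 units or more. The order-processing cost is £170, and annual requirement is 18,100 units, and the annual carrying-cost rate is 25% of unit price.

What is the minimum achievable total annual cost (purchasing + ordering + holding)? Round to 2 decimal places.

£2,512,370.96

H₁ = 25%×£138 = £34.5000;  H₂ = 25%×£137.38 = £34.3450
EOQ₁ = √(2×18,100×170/34.5000) = 422.35  (< 1,730, feasible at tier 1)
EOQ₂ = √(2×18,100×170/34.3450) = 423.30  (< 1,730 → use Q = 1,730 at tier-2 price)
TC(tier 1 (EOQ₁), Q≈422.3) = £2,512,370.96
TC(tier 2, Q≈1,730.0) = £2,518,065.04
Minimum at tier 1 (EOQ₁): £2,512,370.96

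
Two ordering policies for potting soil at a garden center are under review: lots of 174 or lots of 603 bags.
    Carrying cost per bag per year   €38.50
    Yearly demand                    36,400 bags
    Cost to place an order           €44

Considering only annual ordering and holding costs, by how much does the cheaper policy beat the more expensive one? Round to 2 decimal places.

€1,709.71

Annual cost at Q: ordering D·S/Q plus holding Q·H/2.
TC(174) = (36,400/174)×44 + (174/2)×38.5 = €12,554.10
TC(603) = (36,400/603)×44 + (603/2)×38.5 = €14,263.80
|ΔTC| = |€12,554.10 − €14,263.80| = €1,709.71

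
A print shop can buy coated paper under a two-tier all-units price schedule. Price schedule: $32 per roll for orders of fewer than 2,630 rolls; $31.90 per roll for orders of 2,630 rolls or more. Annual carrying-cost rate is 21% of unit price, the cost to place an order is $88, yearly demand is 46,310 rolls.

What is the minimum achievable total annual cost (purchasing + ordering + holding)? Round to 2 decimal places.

$1,487,647.72

H₁ = 21%×$32 = $6.7200;  H₂ = 21%×$31.90 = $6.6990
EOQ₁ = √(2×46,310×88/6.7200) = 1,101.31  (< 2,630, feasible at tier 1)
EOQ₂ = √(2×46,310×88/6.6990) = 1,103.03  (< 2,630 → use Q = 2,630 at tier-2 price)
TC(tier 1 (EOQ₁), Q≈1,101.3) = $1,489,320.79
TC(tier 2, Q≈2,630.0) = $1,487,647.72
Minimum at tier 2: $1,487,647.72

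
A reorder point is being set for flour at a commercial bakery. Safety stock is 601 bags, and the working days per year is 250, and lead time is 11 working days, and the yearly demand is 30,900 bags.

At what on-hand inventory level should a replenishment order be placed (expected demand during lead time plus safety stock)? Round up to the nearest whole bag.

Daily demand d = 30,900 / 250 = 123.600 bags/day
Demand during lead time = 123.600 × 11 = 1,359.60
Reorder point = 1,359.60 + 601 = 1,960.60 → round up

1,961 bags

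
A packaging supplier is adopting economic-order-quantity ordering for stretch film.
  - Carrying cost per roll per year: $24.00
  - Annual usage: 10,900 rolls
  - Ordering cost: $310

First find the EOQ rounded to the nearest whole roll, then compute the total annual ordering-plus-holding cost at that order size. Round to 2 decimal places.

EOQ = √(2DS/H) = √(2 × 10,900 × 310 / 24)
    = √(281,583.33) ≈ 530.64 → Q = 531 rolls
Orders/yr = 10,900/531 = 20.527; ordering cost = 20.527 × $310 = $6,363.47
Average inventory = 531/2 = 265.5; holding cost = 265.5 × $24 = $6,372.00
Total = $6,363.47 + $6,372.00 = $12,735.47

$12,735.47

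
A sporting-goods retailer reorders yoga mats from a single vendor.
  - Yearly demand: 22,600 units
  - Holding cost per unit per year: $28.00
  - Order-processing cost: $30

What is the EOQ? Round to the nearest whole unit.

220 units

EOQ = √(2DS/H) = √(2 × 22,600 × 30 / 28)
    = √(48,428.57) ≈ 220.06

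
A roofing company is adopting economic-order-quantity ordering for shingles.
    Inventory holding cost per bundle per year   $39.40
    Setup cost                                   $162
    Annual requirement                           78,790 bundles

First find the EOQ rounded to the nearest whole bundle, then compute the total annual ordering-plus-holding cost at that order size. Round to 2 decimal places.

$31,714.38

Q* = √(2·D·S / H) = √(2·78,790·162 / 39.4) = √647,917.8 ≈ 804.93 → Q = 805 bundles
Annual ordering cost = (D/Q)·S = (78,790/805) × 162 = $15,855.88
Annual holding cost  = (Q/2)·H = (805/2) × 39.4 = $15,858.50
Total = $15,855.88 + $15,858.50 = $31,714.38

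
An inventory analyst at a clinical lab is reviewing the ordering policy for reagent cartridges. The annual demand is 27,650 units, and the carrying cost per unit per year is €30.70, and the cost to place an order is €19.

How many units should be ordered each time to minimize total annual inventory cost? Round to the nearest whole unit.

185 units

2DS/H = 2·27,650·19/30.7 = 34,224.76
EOQ = √34,224.76 ≈ 185.00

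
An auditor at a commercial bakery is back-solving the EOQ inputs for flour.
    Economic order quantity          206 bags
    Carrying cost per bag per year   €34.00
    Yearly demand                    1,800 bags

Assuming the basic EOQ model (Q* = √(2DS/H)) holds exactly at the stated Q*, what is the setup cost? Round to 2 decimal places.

From Q* = √(2DS/H) ⇒ Q*² = 2DS/H.
S = Q²H / (2D) = 206² × 34 / (2 × 1,800) = 400.7844

€400.78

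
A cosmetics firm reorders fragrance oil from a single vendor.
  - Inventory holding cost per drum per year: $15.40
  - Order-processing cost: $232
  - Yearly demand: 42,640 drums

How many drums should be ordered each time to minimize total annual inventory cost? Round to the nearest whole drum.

1,133 drums

2DS/H = 2·42,640·232/15.4 = 1,284,737.66
EOQ = √1,284,737.66 ≈ 1,133.46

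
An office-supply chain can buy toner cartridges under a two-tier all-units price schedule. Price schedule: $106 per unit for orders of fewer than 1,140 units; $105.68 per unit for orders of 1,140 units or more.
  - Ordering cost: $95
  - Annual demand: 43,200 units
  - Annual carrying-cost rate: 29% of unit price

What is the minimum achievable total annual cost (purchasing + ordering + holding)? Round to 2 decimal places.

H₁ = 29%×$106 = $30.7400;  H₂ = 29%×$105.68 = $30.6472
EOQ₁ = √(2×43,200×95/30.7400) = 516.73  (< 1,140, feasible at tier 1)
EOQ₂ = √(2×43,200×95/30.6472) = 517.52  (< 1,140 → use Q = 1,140 at tier-2 price)
TC(tier 1 (EOQ₁), Q≈516.7) = $4,595,084.39
TC(tier 2, Q≈1,140.0) = $4,586,444.90
Minimum at tier 2: $4,586,444.90

$4,586,444.90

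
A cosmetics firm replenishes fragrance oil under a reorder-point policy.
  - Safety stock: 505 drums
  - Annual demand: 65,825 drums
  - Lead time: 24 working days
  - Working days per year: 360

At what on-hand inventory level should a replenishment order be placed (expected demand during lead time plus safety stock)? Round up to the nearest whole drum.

Daily demand d = 65,825 / 360 = 182.847 drums/day
Demand during lead time = 182.847 × 24 = 4,388.33
Reorder point = 4,388.33 + 505 = 4,893.33 → round up

4,894 drums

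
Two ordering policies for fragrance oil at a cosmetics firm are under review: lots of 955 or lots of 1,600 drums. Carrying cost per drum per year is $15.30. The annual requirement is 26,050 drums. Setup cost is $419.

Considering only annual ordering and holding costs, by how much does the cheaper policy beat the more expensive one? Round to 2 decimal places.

Annual cost at Q: ordering D·S/Q plus holding Q·H/2.
TC(955) = (26,050/955)×419 + (955/2)×15.3 = $18,735.02
TC(1,600) = (26,050/1,600)×419 + (1,600/2)×15.3 = $19,061.84
|ΔTC| = |$18,735.02 − $19,061.84| = $326.83

$326.83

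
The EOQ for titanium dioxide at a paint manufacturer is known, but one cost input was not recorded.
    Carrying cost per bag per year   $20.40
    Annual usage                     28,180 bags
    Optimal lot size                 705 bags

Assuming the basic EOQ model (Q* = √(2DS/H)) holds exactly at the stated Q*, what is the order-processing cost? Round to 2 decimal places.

$179.90

Since Q* = (2DS/H)^½, squaring gives Q*²·H = 2DS.
S = Q²H / (2D) = 705² × 20.4 / (2 × 28,180) = 179.9026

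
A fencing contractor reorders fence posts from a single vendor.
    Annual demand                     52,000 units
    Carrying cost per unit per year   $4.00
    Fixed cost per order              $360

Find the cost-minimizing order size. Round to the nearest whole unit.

Q* = √(2·D·S / H) = √(2·52,000·360 / 4) = √9,360,000.0 ≈ 3,059.41

3,059 units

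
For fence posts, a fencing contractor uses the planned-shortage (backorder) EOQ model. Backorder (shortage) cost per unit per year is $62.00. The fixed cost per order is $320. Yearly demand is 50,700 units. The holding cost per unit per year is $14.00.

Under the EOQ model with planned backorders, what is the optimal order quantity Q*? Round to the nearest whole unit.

1,686 units

Basic EOQ = √(2·50,700·320/14) = 1,522.404
Backorder adjustment √((H+b)/b) = √((14+62)/62) = 1.1072
Q* = 1,522.404 × 1.1072 ≈ 1,685.55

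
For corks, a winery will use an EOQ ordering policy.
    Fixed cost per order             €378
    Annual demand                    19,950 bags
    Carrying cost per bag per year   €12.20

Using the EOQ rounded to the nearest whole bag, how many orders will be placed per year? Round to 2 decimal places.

17.94 orders per year

Q* = √(2·D·S / H) = √(2·19,950·378 / 12.2) = √1,236,245.9 ≈ 1,111.87 → Q = 1,112
Orders per year = D/Q = 19,950 / 1,112 = 17.941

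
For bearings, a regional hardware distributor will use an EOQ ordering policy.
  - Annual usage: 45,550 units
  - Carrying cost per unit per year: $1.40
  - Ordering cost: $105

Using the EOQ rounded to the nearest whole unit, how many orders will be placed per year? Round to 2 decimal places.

17.43 orders per year

Q* = √(2·D·S / H) = √(2·45,550·105 / 1.4) = √6,832,500.0 ≈ 2,613.91 → Q = 2,614
Orders per year = D/Q = 45,550 / 2,614 = 17.425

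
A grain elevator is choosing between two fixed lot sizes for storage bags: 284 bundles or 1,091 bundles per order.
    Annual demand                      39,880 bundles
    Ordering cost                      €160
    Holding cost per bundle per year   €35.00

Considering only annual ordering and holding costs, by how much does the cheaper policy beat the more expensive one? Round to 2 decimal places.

Annual cost at Q: ordering D·S/Q plus holding Q·H/2.
TC(284) = (39,880/284)×160 + (284/2)×35 = €27,437.61
TC(1,091) = (39,880/1,091)×160 + (1,091/2)×35 = €24,941.08
Cheaper: Q = 1,091.  Difference = €2,496.53

€2,496.53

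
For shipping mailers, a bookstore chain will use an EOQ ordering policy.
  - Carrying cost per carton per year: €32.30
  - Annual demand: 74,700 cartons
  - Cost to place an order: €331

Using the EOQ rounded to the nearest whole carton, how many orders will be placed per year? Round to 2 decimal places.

60.39 orders per year

Optimal lot size Q* = (2 × 74,700 × €331 / €32.3)^½ ≈ 1,237.34 → Q = 1,237
Orders per year = D/Q = 74,700 / 1,237 = 60.388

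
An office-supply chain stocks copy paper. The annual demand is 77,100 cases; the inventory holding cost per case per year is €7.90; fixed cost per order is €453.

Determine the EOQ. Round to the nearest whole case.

2,974 cases

2DS/H = 2·77,100·453/7.9 = 8,842,101.27
EOQ = √8,842,101.27 ≈ 2,973.57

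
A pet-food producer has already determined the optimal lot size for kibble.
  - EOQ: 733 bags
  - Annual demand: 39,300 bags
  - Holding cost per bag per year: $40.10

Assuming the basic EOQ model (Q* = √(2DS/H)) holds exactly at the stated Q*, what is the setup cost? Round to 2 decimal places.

From Q* = √(2DS/H) ⇒ Q*² = 2DS/H.
S = Q²H / (2D) = 733² × 40.1 / (2 × 39,300) = 274.1131

$274.11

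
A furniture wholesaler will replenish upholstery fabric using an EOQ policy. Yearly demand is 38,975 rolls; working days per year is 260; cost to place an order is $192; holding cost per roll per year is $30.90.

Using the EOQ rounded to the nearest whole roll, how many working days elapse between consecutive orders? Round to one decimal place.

4.6 days

Q* = √(2·D·S / H) = √(2·38,975·192 / 30.9) = √484,349.5 ≈ 695.95 → Q = 696 rolls
T = Q/D × 260 days = 696/38,975 × 260 = 4.643 days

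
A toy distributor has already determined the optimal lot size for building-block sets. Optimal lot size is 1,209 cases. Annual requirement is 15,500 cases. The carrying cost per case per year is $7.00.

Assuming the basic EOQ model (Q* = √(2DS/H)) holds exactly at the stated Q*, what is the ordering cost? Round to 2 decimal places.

From Q* = √(2DS/H) ⇒ Q*² = 2DS/H.
S = Q²H / (2D) = 1,209² × 7 / (2 × 15,500) = 330.0570

$330.06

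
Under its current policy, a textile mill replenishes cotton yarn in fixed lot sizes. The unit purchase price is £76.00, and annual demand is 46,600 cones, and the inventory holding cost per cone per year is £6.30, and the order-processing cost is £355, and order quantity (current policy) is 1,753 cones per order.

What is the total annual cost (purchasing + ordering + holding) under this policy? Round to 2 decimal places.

£3,556,558.92

Ordering: D/Q × S = 46,600/1,753 × £355 = £9,436.97
Holding:  Q/2 × H = 1,753/2 × £6.3 = £5,521.95
Purchase cost = D·C = 46,600 × 76 = £3,541,600.00
Total = £9,436.97 + £5,521.95 + £3,541,600.00 = £3,556,558.92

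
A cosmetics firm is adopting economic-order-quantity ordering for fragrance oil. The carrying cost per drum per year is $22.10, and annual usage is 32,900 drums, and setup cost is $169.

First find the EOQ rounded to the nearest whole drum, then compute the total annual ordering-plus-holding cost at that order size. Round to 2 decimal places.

$15,676.62

Q* = √(2·D·S / H) = √(2·32,900·169 / 22.1) = √503,176.5 ≈ 709.35 → Q = 709 drums
Annual ordering cost = (D/Q)·S = (32,900/709) × 169 = $7,842.17
Annual holding cost  = (Q/2)·H = (709/2) × 22.1 = $7,834.45
Total = $7,842.17 + $7,834.45 = $15,676.62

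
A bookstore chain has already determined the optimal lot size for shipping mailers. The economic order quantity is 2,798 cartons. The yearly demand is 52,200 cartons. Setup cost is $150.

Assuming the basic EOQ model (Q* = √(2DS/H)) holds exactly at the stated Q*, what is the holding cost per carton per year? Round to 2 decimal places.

$2.00

From Q* = √(2DS/H) ⇒ Q*² = 2DS/H.
H = 2DS / Q² = 2 × 52,200 × 150 / 2,798² = 2.0003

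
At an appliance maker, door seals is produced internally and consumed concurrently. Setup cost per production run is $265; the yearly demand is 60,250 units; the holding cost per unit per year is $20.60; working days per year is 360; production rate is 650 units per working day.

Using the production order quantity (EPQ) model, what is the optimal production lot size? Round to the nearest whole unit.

1,445 units

d = 60,250/360 = 167.3611 units/day;  effective holding cost H(1 − d/p) = 20.6·(1 − 167.3611/650) = 15.29594
Q* = √(2DS / H_eff) = √(2·60,250·265 / 15.29594) ≈ 1,444.87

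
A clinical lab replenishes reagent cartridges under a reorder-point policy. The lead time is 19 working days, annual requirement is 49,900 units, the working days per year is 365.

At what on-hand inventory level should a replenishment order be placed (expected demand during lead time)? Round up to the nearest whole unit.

2,598 units

Daily demand d = 49,900 / 365 = 136.712 units/day
Demand during lead time = 136.712 × 19 = 2,597.53
Reorder point = 2,597.53 → round up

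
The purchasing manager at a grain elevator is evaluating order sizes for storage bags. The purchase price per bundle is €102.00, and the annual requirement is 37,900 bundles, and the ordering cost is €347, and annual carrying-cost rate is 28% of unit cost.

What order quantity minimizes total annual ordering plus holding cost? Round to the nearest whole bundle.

960 bundles

H = i·C = 0.28 × €102 = €28.5600 per bundle-year
EOQ = √(2DS/H) = √(2 × 37,900 × 347 / 28.56)
    = √(920,959.38) ≈ 959.67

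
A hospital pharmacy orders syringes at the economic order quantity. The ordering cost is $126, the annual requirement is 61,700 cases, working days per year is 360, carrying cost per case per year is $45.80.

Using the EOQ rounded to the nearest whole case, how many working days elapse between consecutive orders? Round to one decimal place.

Q* = √(2·D·S / H) = √(2·61,700·126 / 45.8) = √339,484.7 ≈ 582.65 → Q = 583 cases
T = Q/D × 360 days = 583/61,700 × 360 = 3.402 days

3.4 days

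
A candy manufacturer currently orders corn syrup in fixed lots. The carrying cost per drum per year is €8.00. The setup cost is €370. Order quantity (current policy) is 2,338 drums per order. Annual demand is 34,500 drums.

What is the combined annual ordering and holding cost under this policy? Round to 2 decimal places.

Ordering: D/Q × S = 34,500/2,338 × €370 = €5,459.79
Holding:  Q/2 × H = 2,338/2 × €8 = €9,352.00
Total = €5,459.79 + €9,352.00 = €14,811.79

€14,811.79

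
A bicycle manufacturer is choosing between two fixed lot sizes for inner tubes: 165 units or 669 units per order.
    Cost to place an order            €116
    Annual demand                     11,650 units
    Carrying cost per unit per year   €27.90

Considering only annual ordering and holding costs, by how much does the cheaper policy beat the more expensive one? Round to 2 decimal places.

€860.53

Annual cost at Q: ordering D·S/Q plus holding Q·H/2.
TC(165) = (11,650/165)×116 + (165/2)×27.9 = €10,492.05
TC(669) = (11,650/669)×116 + (669/2)×27.9 = €11,352.58
Lots of 165 are cheaper by €860.53.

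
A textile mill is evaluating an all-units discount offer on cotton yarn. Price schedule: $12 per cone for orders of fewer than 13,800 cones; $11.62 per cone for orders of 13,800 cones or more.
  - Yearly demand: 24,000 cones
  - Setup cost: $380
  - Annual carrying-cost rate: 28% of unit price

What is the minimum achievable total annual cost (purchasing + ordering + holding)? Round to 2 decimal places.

H₁ = 28%×$12 = $3.3600;  H₂ = 28%×$11.62 = $3.2536
EOQ₁ = √(2×24,000×380/3.3600) = 2,329.93  (< 13,800, feasible at tier 1)
EOQ₂ = √(2×24,000×380/3.2536) = 2,367.72  (< 13,800 → use Q = 13,800 at tier-2 price)
TC(tier 1 (EOQ₁), Q≈2,329.9) = $295,828.56
TC(tier 2, Q≈13,800.0) = $301,990.71
Minimum at tier 1 (EOQ₁): $295,828.56

$295,828.56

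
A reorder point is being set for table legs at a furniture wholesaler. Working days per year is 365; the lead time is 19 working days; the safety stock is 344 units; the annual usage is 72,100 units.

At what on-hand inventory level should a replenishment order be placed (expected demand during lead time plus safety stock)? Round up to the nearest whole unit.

Daily demand d = 72,100 / 365 = 197.534 units/day
Demand during lead time = 197.534 × 19 = 3,753.15
Reorder point = 3,753.15 + 344 = 4,097.15 → round up

4,098 units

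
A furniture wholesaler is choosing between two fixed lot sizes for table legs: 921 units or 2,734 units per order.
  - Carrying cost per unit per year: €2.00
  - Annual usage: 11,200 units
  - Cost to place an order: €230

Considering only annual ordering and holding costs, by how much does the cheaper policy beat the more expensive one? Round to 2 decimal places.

TC(Q) = (D/Q)S + (Q/2)H
TC(921) = (11,200/921)×230 + (921/2)×2 = €3,717.96
TC(2,734) = (11,200/2,734)×230 + (2,734/2)×2 = €3,676.21
Lots of 2,734 are cheaper by €41.75.

€41.75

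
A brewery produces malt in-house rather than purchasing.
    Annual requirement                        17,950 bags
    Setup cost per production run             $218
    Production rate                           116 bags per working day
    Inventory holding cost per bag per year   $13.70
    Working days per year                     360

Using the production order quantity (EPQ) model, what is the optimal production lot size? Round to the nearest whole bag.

Daily demand d = 17,950/360 = 49.861; p = 116; 1 − d/p = 0.57016
EPQ = √(2DS / (H(1 − d/p)))
    = √(2 × 17,950 × 218 / (13.7 × 0.57016)) ≈ 1,000.96

1,001 bags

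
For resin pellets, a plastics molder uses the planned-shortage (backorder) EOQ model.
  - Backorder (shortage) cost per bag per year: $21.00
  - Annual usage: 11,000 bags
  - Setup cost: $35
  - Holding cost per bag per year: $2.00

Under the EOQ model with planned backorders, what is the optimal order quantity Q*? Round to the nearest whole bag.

649 bags

Basic EOQ = √(2·11,000·35/2) = 620.484
Backorder adjustment √((H+b)/b) = √((2+21)/21) = 1.0465
Q* = 620.484 × 1.0465 ≈ 649.36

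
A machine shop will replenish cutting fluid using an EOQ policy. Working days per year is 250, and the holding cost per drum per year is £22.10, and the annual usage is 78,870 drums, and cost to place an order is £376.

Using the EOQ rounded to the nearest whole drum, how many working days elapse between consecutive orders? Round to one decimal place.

5.2 days

EOQ = √(2DS/H) = √(2 × 78,870 × 376 / 22.1)
    = √(2,683,721.27) ≈ 1,638.21 → Q = 1,638 drums
Cycle time = (working days × Q)/D = (250 × 1,638) / 78,870 = 5.192 days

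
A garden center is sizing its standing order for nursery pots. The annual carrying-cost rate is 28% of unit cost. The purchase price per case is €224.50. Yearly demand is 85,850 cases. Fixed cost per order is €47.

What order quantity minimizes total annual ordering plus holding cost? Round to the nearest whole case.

Carrying cost H = €224.5 × 28% = €62.8600/case/yr
2DS/H = 2·85,850·47/62.86 = 128,378.94
EOQ = √128,378.94 ≈ 358.30

358 cases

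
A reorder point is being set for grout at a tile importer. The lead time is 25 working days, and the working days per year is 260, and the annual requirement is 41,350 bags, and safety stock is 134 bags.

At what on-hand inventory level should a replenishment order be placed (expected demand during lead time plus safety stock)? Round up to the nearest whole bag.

Daily demand d = 41,350 / 260 = 159.038 bags/day
Demand during lead time = 159.038 × 25 = 3,975.96
Reorder point = 3,975.96 + 134 = 4,109.96 → round up

4,110 bags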